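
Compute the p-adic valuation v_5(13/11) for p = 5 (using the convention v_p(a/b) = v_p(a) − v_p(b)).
v_5(13/11) = 0

Factor powers of 5 from the numerator and denominator of the reduced fraction: 13 = 5^0 · 13 and 11 = 5^0 · 11. Apply v_p(a/b) = v_p(a) − v_p(b): v_5(13/11) = 0 − 0 = 0.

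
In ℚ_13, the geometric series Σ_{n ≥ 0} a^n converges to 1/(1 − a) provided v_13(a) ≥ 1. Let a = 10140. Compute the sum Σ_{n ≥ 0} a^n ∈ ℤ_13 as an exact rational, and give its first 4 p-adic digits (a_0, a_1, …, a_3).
Σ a^n = 1/(1 − a) = -1/10139;  first 4 digits = (1, 0, 8, 4)

v_13(a) = 2 ≥ 1, so the series converges in ℤ_13 to 1/(1 − a) = 1/(1 − 10140) = -1/10139. Expand this rational in ℤ_13: compute digits iteratively via d_i = x_i mod 13, x_{i+1} = (x_i − d_i)/13. The first 4 digits are (1, 0, 8, 4).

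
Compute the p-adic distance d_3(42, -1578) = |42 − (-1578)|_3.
d_3(42, -1578) = 1/81

Step 1 — x − y = 42 − (-1578) = 1620. Step 2 — v_3(1620) = 4 (factor: 1620 = (3^4 · 20); the sign does not affect v_p). Step 3 — |x − y|_3 = 3^{-4} = 1/81.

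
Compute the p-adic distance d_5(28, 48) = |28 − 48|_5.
d_5(28, 48) = 1/5

Step 1 — x − y = 28 − 48 = -20. Step 2 — v_5(-20) = 1 (factor: -20 = −(5^1 · 4); the sign does not affect v_p). Step 3 — |x − y|_5 = 5^{-1} = 1/5.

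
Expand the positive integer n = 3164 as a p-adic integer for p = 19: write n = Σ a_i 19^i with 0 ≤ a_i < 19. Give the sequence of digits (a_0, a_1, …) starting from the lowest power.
(a_0, a_1, …) = (10, 14, 8)

Repeated division by 19 gives the digits low-to-high: 3164 = 10 + 14·19^1 + 8·19^2. Digit sequence: (10, 14, 8).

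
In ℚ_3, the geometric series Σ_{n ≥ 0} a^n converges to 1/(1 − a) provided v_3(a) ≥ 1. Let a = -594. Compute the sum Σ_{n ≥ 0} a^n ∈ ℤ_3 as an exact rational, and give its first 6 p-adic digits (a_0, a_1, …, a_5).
Σ a^n = 1/(1 − a) = 1/595;  first 6 digits = (1, 0, 0, 2, 1, 0)

v_3(a) = 3 ≥ 1, so the series converges in ℤ_3 to 1/(1 − a) = 1/(1 − (-594)) = 1/595. Expand this rational in ℤ_3: compute digits iteratively via d_i = x_i mod 3, x_{i+1} = (x_i − d_i)/3. The first 6 digits are (1, 0, 0, 2, 1, 0).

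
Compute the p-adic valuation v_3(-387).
v_3(-387) = 2

v_3(n) is the largest exponent k such that 3^k divides n. Factor out: -387 = -3^2 · 43. (Sign doesn't affect v_p.) So v_3(-387) = 2.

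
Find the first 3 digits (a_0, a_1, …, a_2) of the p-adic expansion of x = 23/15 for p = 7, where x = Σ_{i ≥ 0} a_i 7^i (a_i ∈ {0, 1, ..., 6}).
(a_0, …, a_2) = (2, 6, 1)

v_7(23/15) = 0 (numerator and denominator both coprime to 7), so x ∈ ℤ_7^×. Compute digits iteratively via a_i = x_i mod 7, x_{i+1} = (x_i − a_i)/7, with x_0 = x:
  x_0 = 23/15;  a_0 = 2;  x_1 = (x_0 − 2)/7 = -1/15
  x_1 = -1/15;  a_1 = 6;  x_2 = (x_1 − 6)/7 = -13/15
  x_2 = -13/15;  a_2 = 1;  x_3 = (x_2 − 1)/7 = -4/15
Digits: (2, 6, 1).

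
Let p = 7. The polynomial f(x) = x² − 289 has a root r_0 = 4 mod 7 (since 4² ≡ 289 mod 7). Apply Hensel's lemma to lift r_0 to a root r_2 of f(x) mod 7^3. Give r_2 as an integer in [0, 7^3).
r_2 = 326 (mod 343)

Hensel's recurrence: r_{i+1} = r_i − f(r_i)·(f′(r_i))^{-1} mod 7^{i+2}, with f′(x) = 2x. Iterate:
  r_0 = 4 (mod 7)
  r_1 = 32 (mod 49)
  r_2 = 326 (mod 343)
Final: r_2 = 326, and one checks f(r_2) ≡ 0 mod 7^3.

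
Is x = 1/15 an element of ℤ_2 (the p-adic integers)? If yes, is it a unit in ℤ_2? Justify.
x ∈ ℤ_2^× (unit); v_2(x) = 0

ℤ_2 = {x ∈ ℚ_2 : v_2(x) ≥ 0} and ℤ_2^× = {x ∈ ℤ_2 : v_2(x) = 0}. Here v_2(1/15) = v_2(num) − v_2(den) = 0; compare against these criteria.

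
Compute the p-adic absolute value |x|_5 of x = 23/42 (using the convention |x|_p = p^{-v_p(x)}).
|23/42|_5 = 1

Step 1 — compute v_5(x) by factoring powers of 5 out of the numerator and denominator: v_5(23/42) = 0. Step 2 — apply |x|_p = p^{-v_p(x)} = 5^{0} = 1.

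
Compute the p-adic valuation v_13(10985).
v_13(10985) = 3

v_13(n) is the largest exponent k such that 13^k divides n. Factor out: 10985 = 13^3 · 5. (Sign doesn't affect v_p.) So v_13(10985) = 3.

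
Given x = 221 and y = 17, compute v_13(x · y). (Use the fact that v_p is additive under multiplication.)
v_13(3757) = 1

v_p(x) = 1 (factor: 221 = 13^1 · 17); v_p(y) = 0 (factor: 17 = 13^0 · 17). Additivity: v_p(xy) = v_p(x) + v_p(y) = 1 + 0 = 1. (Direct check: xy = 3757 = 13^1 · (289).)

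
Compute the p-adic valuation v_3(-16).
v_3(-16) = 0

v_3(n) is the largest exponent k such that 3^k divides n. Factor out: -16 = -3^0 · 16. (Sign doesn't affect v_p.) So v_3(-16) = 0.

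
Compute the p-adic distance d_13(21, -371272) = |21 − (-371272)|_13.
d_13(21, -371272) = 1/371293

Step 1 — x − y = 21 − (-371272) = 371293. Step 2 — v_13(371293) = 5 (factor: 371293 = (13^5 · 1); the sign does not affect v_p). Step 3 — |x − y|_13 = 13^{-5} = 1/371293.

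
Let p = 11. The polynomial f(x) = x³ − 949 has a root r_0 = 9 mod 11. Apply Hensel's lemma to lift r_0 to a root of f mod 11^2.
r_1 = 108 (mod 121)

Hensel: r_{i+1} = r_i − f(r_i)/f′(r_i) mod 11^{i+2}, where f′(x) = 3x². Iterate:
  r_0 = 9 (mod 11)
  r_1 = 108 (mod 121)
Final: r = 108 with f(r) ≡ 0 mod 11^2.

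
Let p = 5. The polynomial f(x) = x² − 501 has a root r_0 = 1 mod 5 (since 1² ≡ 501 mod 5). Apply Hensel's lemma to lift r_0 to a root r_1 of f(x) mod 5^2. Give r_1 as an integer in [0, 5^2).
r_1 = 1 (mod 25)

Hensel's recurrence: r_{i+1} = r_i − f(r_i)·(f′(r_i))^{-1} mod 5^{i+2}, with f′(x) = 2x. Iterate:
  r_0 = 1 (mod 5)
  r_1 = 1 (mod 25)
Final: r_1 = 1, and one checks f(r_1) ≡ 0 mod 5^2.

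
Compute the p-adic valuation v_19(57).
v_19(57) = 1

v_19(n) is the largest exponent k such that 19^k divides n. Factor out: 57 = 19^1 · 3. (Sign doesn't affect v_p.) So v_19(57) = 1.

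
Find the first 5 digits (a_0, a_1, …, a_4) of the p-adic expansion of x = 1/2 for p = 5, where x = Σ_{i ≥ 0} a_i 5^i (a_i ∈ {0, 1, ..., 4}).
(a_0, …, a_4) = (3, 2, 2, 2, 2)

v_5(1/2) = 0 (numerator and denominator both coprime to 5), so x ∈ ℤ_5^×. Compute digits iteratively via a_i = x_i mod 5, x_{i+1} = (x_i − a_i)/5, with x_0 = x:
  x_0 = 1/2;  a_0 = 3;  x_1 = (x_0 − 3)/5 = -1/2
  x_1 = -1/2;  a_1 = 2;  x_2 = (x_1 − 2)/5 = -1/2
  x_2 = -1/2;  a_2 = 2;  x_3 = (x_2 − 2)/5 = -1/2
  x_3 = -1/2;  a_3 = 2;  x_4 = (x_3 − 2)/5 = -1/2
  x_4 = -1/2;  a_4 = 2;  x_5 = (x_4 − 2)/5 = -1/2
Digits: (3, 2, 2, 2, 2).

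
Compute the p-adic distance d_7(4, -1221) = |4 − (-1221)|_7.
d_7(4, -1221) = 1/49

Step 1 — x − y = 4 − (-1221) = 1225. Step 2 — v_7(1225) = 2 (factor: 1225 = (7^2 · 25); the sign does not affect v_p). Step 3 — |x − y|_7 = 7^{-2} = 1/49.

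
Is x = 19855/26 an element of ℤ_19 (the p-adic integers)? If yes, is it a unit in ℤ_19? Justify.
x ∈ ℤ_19 but not a unit; v_19(x) = 2 > 0

ℤ_19 = {x ∈ ℚ_19 : v_19(x) ≥ 0} and ℤ_19^× = {x ∈ ℤ_19 : v_19(x) = 0}. Here v_19(19855/26) = v_19(num) − v_19(den) = 2; compare against these criteria.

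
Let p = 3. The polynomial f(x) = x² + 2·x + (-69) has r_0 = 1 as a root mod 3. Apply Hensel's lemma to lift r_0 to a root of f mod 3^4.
r_3 = 49 (mod 81)

Hensel: r_{i+1} = r_i − f(r_i)·(f′(r_i))^{-1} mod 3^{i+2}, f′(x) = 2x + 2. Iterate:
  r_0 = 1 (mod 3)
  r_1 = 4 (mod 9)
  r_2 = 22 (mod 27)
  r_3 = 49 (mod 81)
Final: r = 49 satisfies f(r) ≡ 0 mod 3^4.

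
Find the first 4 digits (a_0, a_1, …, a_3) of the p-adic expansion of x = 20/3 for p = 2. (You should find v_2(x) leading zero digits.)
(a_0, …, a_3) = (0, 0, 1, 1)

v_2(20/3) = 2, so a_0 = ... = a_1 = 0. Factor out: x = 2^2 · u with u = 5/3 a unit in ℤ_2. Expand u iteratively via a_{v+i} = u_i mod 2, u_{i+1} = (u_i − a_{v+i})/2:
  u_0 = 5/3;  a_2 = 1;  u_1 = (u_0 − 1)/2 = 1/3
  u_1 = 1/3;  a_3 = 1;  u_2 = (u_1 − 1)/2 = -1/3
Digits: (0, 0, 1, 1).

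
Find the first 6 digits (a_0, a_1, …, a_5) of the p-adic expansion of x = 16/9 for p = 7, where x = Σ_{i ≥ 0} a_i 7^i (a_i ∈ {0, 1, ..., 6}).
(a_0, …, a_5) = (1, 4, 1, 6, 3, 1)

v_7(16/9) = 0 (numerator and denominator both coprime to 7), so x ∈ ℤ_7^×. Compute digits iteratively via a_i = x_i mod 7, x_{i+1} = (x_i − a_i)/7, with x_0 = x:
  x_0 = 16/9;  a_0 = 1;  x_1 = (x_0 − 1)/7 = 1/9
  x_1 = 1/9;  a_1 = 4;  x_2 = (x_1 − 4)/7 = -5/9
  x_2 = -5/9;  a_2 = 1;  x_3 = (x_2 − 1)/7 = -2/9
  x_3 = -2/9;  a_3 = 6;  x_4 = (x_3 − 6)/7 = -8/9
  x_4 = -8/9;  a_4 = 3;  x_5 = (x_4 − 3)/7 = -5/9
  x_5 = -5/9;  a_5 = 1;  x_6 = (x_5 − 1)/7 = -2/9
Digits: (1, 4, 1, 6, 3, 1).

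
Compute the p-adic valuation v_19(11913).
v_19(11913) = 2

v_19(n) is the largest exponent k such that 19^k divides n. Factor out: 11913 = 19^2 · 33. (Sign doesn't affect v_p.) So v_19(11913) = 2.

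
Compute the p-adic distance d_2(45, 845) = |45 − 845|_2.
d_2(45, 845) = 1/32

Step 1 — x − y = 45 − 845 = -800. Step 2 — v_2(-800) = 5 (factor: -800 = −(2^5 · 25); the sign does not affect v_p). Step 3 — |x − y|_2 = 2^{-5} = 1/32.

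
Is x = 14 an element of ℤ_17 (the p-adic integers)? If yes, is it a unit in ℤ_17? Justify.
x ∈ ℤ_17^× (unit); v_17(x) = 0

ℤ_17 = {x ∈ ℚ_17 : v_17(x) ≥ 0} and ℤ_17^× = {x ∈ ℤ_17 : v_17(x) = 0}. Here v_17(14) = v_17(num) − v_17(den) = 0; compare against these criteria.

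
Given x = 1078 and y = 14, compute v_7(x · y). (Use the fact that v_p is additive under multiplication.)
v_7(15092) = 3

v_p(x) = 2 (factor: 1078 = 7^2 · 22); v_p(y) = 1 (factor: 14 = 7^1 · 2). Additivity: v_p(xy) = v_p(x) + v_p(y) = 2 + 1 = 3. (Direct check: xy = 15092 = 7^3 · (44).)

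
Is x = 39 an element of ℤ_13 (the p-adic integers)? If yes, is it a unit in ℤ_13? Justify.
x ∈ ℤ_13 but not a unit; v_13(x) = 1 > 0

ℤ_13 = {x ∈ ℚ_13 : v_13(x) ≥ 0} and ℤ_13^× = {x ∈ ℤ_13 : v_13(x) = 0}. Here v_13(39) = v_13(num) − v_13(den) = 1; compare against these criteria.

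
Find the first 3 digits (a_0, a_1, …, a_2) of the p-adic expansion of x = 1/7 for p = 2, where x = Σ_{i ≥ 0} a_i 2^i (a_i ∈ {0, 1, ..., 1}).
(a_0, …, a_2) = (1, 1, 1)

v_2(1/7) = 0 (numerator and denominator both coprime to 2), so x ∈ ℤ_2^×. Compute digits iteratively via a_i = x_i mod 2, x_{i+1} = (x_i − a_i)/2, with x_0 = x:
  x_0 = 1/7;  a_0 = 1;  x_1 = (x_0 − 1)/2 = -3/7
  x_1 = -3/7;  a_1 = 1;  x_2 = (x_1 − 1)/2 = -5/7
  x_2 = -5/7;  a_2 = 1;  x_3 = (x_2 − 1)/2 = -6/7
Digits: (1, 1, 1).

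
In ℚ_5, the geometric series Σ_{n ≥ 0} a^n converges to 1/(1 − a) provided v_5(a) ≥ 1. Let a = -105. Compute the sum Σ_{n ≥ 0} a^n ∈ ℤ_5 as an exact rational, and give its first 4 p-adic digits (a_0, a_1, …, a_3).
Σ a^n = 1/(1 − a) = 1/106;  first 4 digits = (1, 4, 1, 1)

v_5(a) = 1 ≥ 1, so the series converges in ℤ_5 to 1/(1 − a) = 1/(1 − (-105)) = 1/106. Expand this rational in ℤ_5: compute digits iteratively via d_i = x_i mod 5, x_{i+1} = (x_i − d_i)/5. The first 4 digits are (1, 4, 1, 1).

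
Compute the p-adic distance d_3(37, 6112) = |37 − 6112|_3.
d_3(37, 6112) = 1/243

Step 1 — x − y = 37 − 6112 = -6075. Step 2 — v_3(-6075) = 5 (factor: -6075 = −(3^5 · 25); the sign does not affect v_p). Step 3 — |x − y|_3 = 3^{-5} = 1/243.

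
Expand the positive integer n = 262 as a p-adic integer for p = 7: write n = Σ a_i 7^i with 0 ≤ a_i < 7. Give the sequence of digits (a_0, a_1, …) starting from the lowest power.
(a_0, a_1, …) = (3, 2, 5)

Repeated division by 7 gives the digits low-to-high: 262 = 3 + 2·7^1 + 5·7^2. Digit sequence: (3, 2, 5).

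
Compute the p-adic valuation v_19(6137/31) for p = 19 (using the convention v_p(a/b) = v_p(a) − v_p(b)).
v_19(6137/31) = 2

Factor powers of 19 from the numerator and denominator of the reduced fraction: 6137 = 19^2 · 17 and 31 = 19^0 · 31. Apply v_p(a/b) = v_p(a) − v_p(b): v_19(6137/31) = 2 − 0 = 2.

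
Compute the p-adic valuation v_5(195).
v_5(195) = 1

v_5(n) is the largest exponent k such that 5^k divides n. Factor out: 195 = 5^1 · 39. (Sign doesn't affect v_p.) So v_5(195) = 1.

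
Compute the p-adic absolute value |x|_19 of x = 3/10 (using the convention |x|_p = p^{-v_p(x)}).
|3/10|_19 = 1

Step 1 — compute v_19(x) by factoring powers of 19 out of the numerator and denominator: v_19(3/10) = 0. Step 2 — apply |x|_p = p^{-v_p(x)} = 19^{0} = 1.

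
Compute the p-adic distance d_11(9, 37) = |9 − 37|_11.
d_11(9, 37) = 1

Step 1 — x − y = 9 − 37 = -28. Step 2 — v_11(-28) = 0 (factor: -28 = −(11^0 · 28); the sign does not affect v_p). Step 3 — |x − y|_11 = 11^{0} = 1.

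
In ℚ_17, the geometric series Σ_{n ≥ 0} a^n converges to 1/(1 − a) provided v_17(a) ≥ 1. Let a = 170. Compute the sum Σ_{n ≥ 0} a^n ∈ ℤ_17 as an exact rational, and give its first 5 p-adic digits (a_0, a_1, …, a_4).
Σ a^n = 1/(1 − a) = -1/169;  first 5 digits = (1, 10, 15, 2, 12)

v_17(a) = 1 ≥ 1, so the series converges in ℤ_17 to 1/(1 − a) = 1/(1 − 170) = -1/169. Expand this rational in ℤ_17: compute digits iteratively via d_i = x_i mod 17, x_{i+1} = (x_i − d_i)/17. The first 5 digits are (1, 10, 15, 2, 12).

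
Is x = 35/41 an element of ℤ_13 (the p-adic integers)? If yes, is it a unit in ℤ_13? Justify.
x ∈ ℤ_13^× (unit); v_13(x) = 0

ℤ_13 = {x ∈ ℚ_13 : v_13(x) ≥ 0} and ℤ_13^× = {x ∈ ℤ_13 : v_13(x) = 0}. Here v_13(35/41) = v_13(num) − v_13(den) = 0; compare against these criteria.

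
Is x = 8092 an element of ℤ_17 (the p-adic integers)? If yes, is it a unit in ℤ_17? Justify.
x ∈ ℤ_17 but not a unit; v_17(x) = 2 > 0

ℤ_17 = {x ∈ ℚ_17 : v_17(x) ≥ 0} and ℤ_17^× = {x ∈ ℤ_17 : v_17(x) = 0}. Here v_17(8092) = v_17(num) − v_17(den) = 2; compare against these criteria.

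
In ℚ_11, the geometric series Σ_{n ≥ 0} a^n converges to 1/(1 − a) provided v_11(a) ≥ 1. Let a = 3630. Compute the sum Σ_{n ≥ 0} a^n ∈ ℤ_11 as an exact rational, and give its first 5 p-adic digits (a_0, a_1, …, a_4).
Σ a^n = 1/(1 − a) = -1/3629;  first 5 digits = (1, 0, 8, 2, 9)

v_11(a) = 2 ≥ 1, so the series converges in ℤ_11 to 1/(1 − a) = 1/(1 − 3630) = -1/3629. Expand this rational in ℤ_11: compute digits iteratively via d_i = x_i mod 11, x_{i+1} = (x_i − d_i)/11. The first 5 digits are (1, 0, 8, 2, 9).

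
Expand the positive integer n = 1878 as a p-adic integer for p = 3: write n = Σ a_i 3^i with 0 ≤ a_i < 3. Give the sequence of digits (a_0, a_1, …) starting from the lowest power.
(a_0, a_1, …) = (0, 2, 1, 0, 2, 1, 2)

Repeated division by 3 gives the digits low-to-high: 1878 = 2·3^1 + 1·3^2 + 2·3^4 + 1·3^5 + 2·3^6. Digit sequence: (0, 2, 1, 0, 2, 1, 2).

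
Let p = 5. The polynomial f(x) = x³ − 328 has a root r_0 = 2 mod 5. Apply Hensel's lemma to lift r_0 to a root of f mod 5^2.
r_1 = 12 (mod 25)

Hensel: r_{i+1} = r_i − f(r_i)/f′(r_i) mod 5^{i+2}, where f′(x) = 3x². Iterate:
  r_0 = 2 (mod 5)
  r_1 = 12 (mod 25)
Final: r = 12 with f(r) ≡ 0 mod 5^2.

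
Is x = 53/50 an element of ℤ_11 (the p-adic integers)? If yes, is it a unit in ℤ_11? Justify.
x ∈ ℤ_11^× (unit); v_11(x) = 0

ℤ_11 = {x ∈ ℚ_11 : v_11(x) ≥ 0} and ℤ_11^× = {x ∈ ℤ_11 : v_11(x) = 0}. Here v_11(53/50) = v_11(num) − v_11(den) = 0; compare against these criteria.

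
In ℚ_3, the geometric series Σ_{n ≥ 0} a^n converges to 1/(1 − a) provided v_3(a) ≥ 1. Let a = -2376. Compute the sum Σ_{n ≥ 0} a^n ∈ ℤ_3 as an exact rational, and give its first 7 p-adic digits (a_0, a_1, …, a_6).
Σ a^n = 1/(1 − a) = 1/2377;  first 7 digits = (1, 0, 0, 2, 0, 2, 0)

v_3(a) = 3 ≥ 1, so the series converges in ℤ_3 to 1/(1 − a) = 1/(1 − (-2376)) = 1/2377. Expand this rational in ℤ_3: compute digits iteratively via d_i = x_i mod 3, x_{i+1} = (x_i − d_i)/3. The first 7 digits are (1, 0, 0, 2, 0, 2, 0).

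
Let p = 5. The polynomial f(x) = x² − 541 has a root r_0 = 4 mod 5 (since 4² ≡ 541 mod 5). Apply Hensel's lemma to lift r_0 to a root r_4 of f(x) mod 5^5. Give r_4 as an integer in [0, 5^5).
r_4 = 929 (mod 3125)

Hensel's recurrence: r_{i+1} = r_i − f(r_i)·(f′(r_i))^{-1} mod 5^{i+2}, with f′(x) = 2x. Iterate:
  r_0 = 4 (mod 5)
  r_1 = 4 (mod 25)
  r_2 = 54 (mod 125)
  r_3 = 304 (mod 625)
  r_4 = 929 (mod 3125)
Final: r_4 = 929, and one checks f(r_4) ≡ 0 mod 5^5.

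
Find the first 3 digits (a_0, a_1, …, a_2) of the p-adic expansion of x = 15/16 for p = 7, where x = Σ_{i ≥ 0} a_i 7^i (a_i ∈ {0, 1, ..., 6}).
(a_0, …, a_2) = (4, 0, 3)

v_7(15/16) = 0 (numerator and denominator both coprime to 7), so x ∈ ℤ_7^×. Compute digits iteratively via a_i = x_i mod 7, x_{i+1} = (x_i − a_i)/7, with x_0 = x:
  x_0 = 15/16;  a_0 = 4;  x_1 = (x_0 − 4)/7 = -7/16
  x_1 = -7/16;  a_1 = 0;  x_2 = (x_1 − 0)/7 = -1/16
  x_2 = -1/16;  a_2 = 3;  x_3 = (x_2 − 3)/7 = -7/16
Digits: (4, 0, 3).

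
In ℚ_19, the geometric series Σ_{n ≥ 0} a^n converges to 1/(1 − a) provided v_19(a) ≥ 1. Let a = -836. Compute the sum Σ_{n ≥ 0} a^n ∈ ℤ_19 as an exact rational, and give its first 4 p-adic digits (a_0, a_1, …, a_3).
Σ a^n = 1/(1 − a) = 1/837;  first 4 digits = (1, 13, 14, 18)

v_19(a) = 1 ≥ 1, so the series converges in ℤ_19 to 1/(1 − a) = 1/(1 − (-836)) = 1/837. Expand this rational in ℤ_19: compute digits iteratively via d_i = x_i mod 19, x_{i+1} = (x_i − d_i)/19. The first 4 digits are (1, 13, 14, 18).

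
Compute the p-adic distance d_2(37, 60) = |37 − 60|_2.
d_2(37, 60) = 1

Step 1 — x − y = 37 − 60 = -23. Step 2 — v_2(-23) = 0 (factor: -23 = −(2^0 · 23); the sign does not affect v_p). Step 3 — |x − y|_2 = 2^{0} = 1.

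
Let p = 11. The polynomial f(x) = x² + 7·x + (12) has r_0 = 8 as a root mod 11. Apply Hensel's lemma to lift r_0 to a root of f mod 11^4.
r_3 = 14638 (mod 14641)

Hensel: r_{i+1} = r_i − f(r_i)·(f′(r_i))^{-1} mod 11^{i+2}, f′(x) = 2x + 7. Iterate:
  r_0 = 8 (mod 11)
  r_1 = 118 (mod 121)
  r_2 = 1328 (mod 1331)
  r_3 = 14638 (mod 14641)
Final: r = 14638 satisfies f(r) ≡ 0 mod 11^4.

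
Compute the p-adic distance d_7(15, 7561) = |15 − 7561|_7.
d_7(15, 7561) = 1/343

Step 1 — x − y = 15 − 7561 = -7546. Step 2 — v_7(-7546) = 3 (factor: -7546 = −(7^3 · 22); the sign does not affect v_p). Step 3 — |x − y|_7 = 7^{-3} = 1/343.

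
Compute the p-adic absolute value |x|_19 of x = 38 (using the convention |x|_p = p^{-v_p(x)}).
|38|_19 = 1/19

Step 1 — compute v_19(x) by factoring powers of 19 out of the numerator and denominator: v_19(38) = 1. Step 2 — apply |x|_p = p^{-v_p(x)} = 19^{-1} = 1/19.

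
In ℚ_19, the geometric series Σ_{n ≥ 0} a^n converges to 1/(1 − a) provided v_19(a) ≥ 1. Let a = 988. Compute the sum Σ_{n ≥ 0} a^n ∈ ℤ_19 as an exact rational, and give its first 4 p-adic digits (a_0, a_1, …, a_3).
Σ a^n = 1/(1 − a) = -1/987;  first 4 digits = (1, 14, 8, 17)

v_19(a) = 1 ≥ 1, so the series converges in ℤ_19 to 1/(1 − a) = 1/(1 − 988) = -1/987. Expand this rational in ℤ_19: compute digits iteratively via d_i = x_i mod 19, x_{i+1} = (x_i − d_i)/19. The first 4 digits are (1, 14, 8, 17).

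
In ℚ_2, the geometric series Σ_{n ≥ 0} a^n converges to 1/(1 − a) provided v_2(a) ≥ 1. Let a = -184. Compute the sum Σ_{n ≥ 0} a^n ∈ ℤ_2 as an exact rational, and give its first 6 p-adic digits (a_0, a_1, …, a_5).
Σ a^n = 1/(1 − a) = 1/185;  first 6 digits = (1, 0, 0, 1, 0, 0)

v_2(a) = 3 ≥ 1, so the series converges in ℤ_2 to 1/(1 − a) = 1/(1 − (-184)) = 1/185. Expand this rational in ℤ_2: compute digits iteratively via d_i = x_i mod 2, x_{i+1} = (x_i − d_i)/2. The first 6 digits are (1, 0, 0, 1, 0, 0).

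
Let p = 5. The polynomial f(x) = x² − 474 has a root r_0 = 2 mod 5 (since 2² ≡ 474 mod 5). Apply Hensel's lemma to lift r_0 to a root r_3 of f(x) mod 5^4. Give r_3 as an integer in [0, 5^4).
r_3 = 82 (mod 625)

Hensel's recurrence: r_{i+1} = r_i − f(r_i)·(f′(r_i))^{-1} mod 5^{i+2}, with f′(x) = 2x. Iterate:
  r_0 = 2 (mod 5)
  r_1 = 7 (mod 25)
  r_2 = 82 (mod 125)
  r_3 = 82 (mod 625)
Final: r_3 = 82, and one checks f(r_3) ≡ 0 mod 5^4.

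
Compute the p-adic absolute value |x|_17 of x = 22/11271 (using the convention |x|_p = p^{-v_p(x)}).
|22/11271|_17 = 289

Step 1 — compute v_17(x) by factoring powers of 17 out of the numerator and denominator: v_17(22/11271) = -2. Step 2 — apply |x|_p = p^{-v_p(x)} = 17^{2} = 289.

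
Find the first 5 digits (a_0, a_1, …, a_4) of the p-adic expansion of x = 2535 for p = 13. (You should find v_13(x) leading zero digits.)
(a_0, …, a_4) = (0, 0, 2, 1, 0)

v_13(2535) = 2, so a_0 = ... = a_1 = 0. Factor out: x = 13^2 · u with u = 15 a unit in ℤ_13. Expand u iteratively via a_{v+i} = u_i mod 13, u_{i+1} = (u_i − a_{v+i})/13:
  u_0 = 15;  a_2 = 2;  u_1 = (u_0 − 2)/13 = 1
  u_1 = 1;  a_3 = 1;  u_2 = (u_1 − 1)/13 = 0
  u_2 = 0;  a_4 = 0;  u_3 = (u_2 − 0)/13 = 0
Digits: (0, 0, 2, 1, 0).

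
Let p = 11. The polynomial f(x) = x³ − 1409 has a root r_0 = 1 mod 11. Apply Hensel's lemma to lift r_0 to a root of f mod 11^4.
r_3 = 7206 (mod 14641)

Hensel: r_{i+1} = r_i − f(r_i)/f′(r_i) mod 11^{i+2}, where f′(x) = 3x². Iterate:
  r_0 = 1 (mod 11)
  r_1 = 67 (mod 121)
  r_2 = 551 (mod 1331)
  r_3 = 7206 (mod 14641)
Final: r = 7206 with f(r) ≡ 0 mod 11^4.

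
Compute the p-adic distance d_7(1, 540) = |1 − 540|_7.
d_7(1, 540) = 1/49

Step 1 — x − y = 1 − 540 = -539. Step 2 — v_7(-539) = 2 (factor: -539 = −(7^2 · 11); the sign does not affect v_p). Step 3 — |x − y|_7 = 7^{-2} = 1/49.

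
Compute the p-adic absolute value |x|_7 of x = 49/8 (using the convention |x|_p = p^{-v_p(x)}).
|49/8|_7 = 1/49

Step 1 — compute v_7(x) by factoring powers of 7 out of the numerator and denominator: v_7(49/8) = 2. Step 2 — apply |x|_p = p^{-v_p(x)} = 7^{-2} = 1/49.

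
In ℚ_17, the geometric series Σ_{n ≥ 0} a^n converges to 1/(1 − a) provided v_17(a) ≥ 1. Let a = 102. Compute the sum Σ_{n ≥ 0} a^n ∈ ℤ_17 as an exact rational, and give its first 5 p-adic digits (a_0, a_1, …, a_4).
Σ a^n = 1/(1 − a) = -1/101;  first 5 digits = (1, 6, 2, 14, 16)

v_17(a) = 1 ≥ 1, so the series converges in ℤ_17 to 1/(1 − a) = 1/(1 − 102) = -1/101. Expand this rational in ℤ_17: compute digits iteratively via d_i = x_i mod 17, x_{i+1} = (x_i − d_i)/17. The first 5 digits are (1, 6, 2, 14, 16).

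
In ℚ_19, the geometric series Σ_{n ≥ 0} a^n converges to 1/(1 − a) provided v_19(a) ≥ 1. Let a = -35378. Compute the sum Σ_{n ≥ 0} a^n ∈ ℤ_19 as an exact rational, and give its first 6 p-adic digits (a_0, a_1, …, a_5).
Σ a^n = 1/(1 − a) = 1/35379;  first 6 digits = (1, 0, 16, 13, 8, 11)

v_19(a) = 2 ≥ 1, so the series converges in ℤ_19 to 1/(1 − a) = 1/(1 − (-35378)) = 1/35379. Expand this rational in ℤ_19: compute digits iteratively via d_i = x_i mod 19, x_{i+1} = (x_i − d_i)/19. The first 6 digits are (1, 0, 16, 13, 8, 11).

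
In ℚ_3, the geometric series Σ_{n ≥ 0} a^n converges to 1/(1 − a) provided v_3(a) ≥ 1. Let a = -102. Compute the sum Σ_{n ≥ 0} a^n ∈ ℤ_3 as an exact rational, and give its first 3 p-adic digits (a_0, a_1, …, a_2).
Σ a^n = 1/(1 − a) = 1/103;  first 3 digits = (1, 2, 1)

v_3(a) = 1 ≥ 1, so the series converges in ℤ_3 to 1/(1 − a) = 1/(1 − (-102)) = 1/103. Expand this rational in ℤ_3: compute digits iteratively via d_i = x_i mod 3, x_{i+1} = (x_i − d_i)/3. The first 3 digits are (1, 2, 1).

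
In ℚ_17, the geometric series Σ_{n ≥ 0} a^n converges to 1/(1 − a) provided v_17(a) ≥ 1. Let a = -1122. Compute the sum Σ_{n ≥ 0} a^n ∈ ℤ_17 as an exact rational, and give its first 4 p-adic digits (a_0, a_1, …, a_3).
Σ a^n = 1/(1 − a) = 1/1123;  first 4 digits = (1, 2, 0, 9)

v_17(a) = 1 ≥ 1, so the series converges in ℤ_17 to 1/(1 − a) = 1/(1 − (-1122)) = 1/1123. Expand this rational in ℤ_17: compute digits iteratively via d_i = x_i mod 17, x_{i+1} = (x_i − d_i)/17. The first 4 digits are (1, 2, 0, 9).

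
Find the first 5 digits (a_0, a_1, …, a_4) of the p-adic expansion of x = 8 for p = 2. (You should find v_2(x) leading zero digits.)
(a_0, …, a_4) = (0, 0, 0, 1, 0)

v_2(8) = 3, so a_0 = ... = a_2 = 0. Factor out: x = 2^3 · u with u = 1 a unit in ℤ_2. Expand u iteratively via a_{v+i} = u_i mod 2, u_{i+1} = (u_i − a_{v+i})/2:
  u_0 = 1;  a_3 = 1;  u_1 = (u_0 − 1)/2 = 0
  u_1 = 0;  a_4 = 0;  u_2 = (u_1 − 0)/2 = 0
Digits: (0, 0, 0, 1, 0).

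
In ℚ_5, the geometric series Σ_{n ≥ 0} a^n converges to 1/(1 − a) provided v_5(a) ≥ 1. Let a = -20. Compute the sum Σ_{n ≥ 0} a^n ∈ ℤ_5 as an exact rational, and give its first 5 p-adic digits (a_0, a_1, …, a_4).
Σ a^n = 1/(1 − a) = 1/21;  first 5 digits = (1, 1, 0, 4, 3)

v_5(a) = 1 ≥ 1, so the series converges in ℤ_5 to 1/(1 − a) = 1/(1 − (-20)) = 1/21. Expand this rational in ℤ_5: compute digits iteratively via d_i = x_i mod 5, x_{i+1} = (x_i − d_i)/5. The first 5 digits are (1, 1, 0, 4, 3).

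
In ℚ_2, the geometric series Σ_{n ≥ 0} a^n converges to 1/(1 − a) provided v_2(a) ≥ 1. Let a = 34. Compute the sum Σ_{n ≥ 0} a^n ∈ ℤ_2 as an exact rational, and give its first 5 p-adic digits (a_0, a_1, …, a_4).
Σ a^n = 1/(1 − a) = -1/33;  first 5 digits = (1, 1, 1, 1, 1)

v_2(a) = 1 ≥ 1, so the series converges in ℤ_2 to 1/(1 − a) = 1/(1 − 34) = -1/33. Expand this rational in ℤ_2: compute digits iteratively via d_i = x_i mod 2, x_{i+1} = (x_i − d_i)/2. The first 5 digits are (1, 1, 1, 1, 1).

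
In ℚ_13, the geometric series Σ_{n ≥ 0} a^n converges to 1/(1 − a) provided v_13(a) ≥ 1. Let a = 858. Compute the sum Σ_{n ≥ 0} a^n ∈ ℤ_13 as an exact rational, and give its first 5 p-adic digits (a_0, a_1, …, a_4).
Σ a^n = 1/(1 − a) = -1/857;  first 5 digits = (1, 1, 6, 11, 2)

v_13(a) = 1 ≥ 1, so the series converges in ℤ_13 to 1/(1 − a) = 1/(1 − 858) = -1/857. Expand this rational in ℤ_13: compute digits iteratively via d_i = x_i mod 13, x_{i+1} = (x_i − d_i)/13. The first 5 digits are (1, 1, 6, 11, 2).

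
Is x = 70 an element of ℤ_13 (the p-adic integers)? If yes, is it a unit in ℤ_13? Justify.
x ∈ ℤ_13^× (unit); v_13(x) = 0

ℤ_13 = {x ∈ ℚ_13 : v_13(x) ≥ 0} and ℤ_13^× = {x ∈ ℤ_13 : v_13(x) = 0}. Here v_13(70) = v_13(num) − v_13(den) = 0; compare against these criteria.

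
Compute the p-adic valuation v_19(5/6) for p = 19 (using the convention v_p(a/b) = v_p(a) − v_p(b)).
v_19(5/6) = 0

Factor powers of 19 from the numerator and denominator of the reduced fraction: 5 = 19^0 · 5 and 6 = 19^0 · 6. Apply v_p(a/b) = v_p(a) − v_p(b): v_19(5/6) = 0 − 0 = 0.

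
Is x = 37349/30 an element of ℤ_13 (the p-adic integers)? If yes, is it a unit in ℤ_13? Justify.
x ∈ ℤ_13 but not a unit; v_13(x) = 3 > 0

ℤ_13 = {x ∈ ℚ_13 : v_13(x) ≥ 0} and ℤ_13^× = {x ∈ ℤ_13 : v_13(x) = 0}. Here v_13(37349/30) = v_13(num) − v_13(den) = 3; compare against these criteria.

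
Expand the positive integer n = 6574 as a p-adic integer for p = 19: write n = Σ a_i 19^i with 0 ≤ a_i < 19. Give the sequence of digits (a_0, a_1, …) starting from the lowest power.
(a_0, a_1, …) = (0, 4, 18)

Repeated division by 19 gives the digits low-to-high: 6574 = 4·19^1 + 18·19^2. Digit sequence: (0, 4, 18).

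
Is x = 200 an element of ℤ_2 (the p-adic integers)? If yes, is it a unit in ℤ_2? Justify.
x ∈ ℤ_2 but not a unit; v_2(x) = 3 > 0

ℤ_2 = {x ∈ ℚ_2 : v_2(x) ≥ 0} and ℤ_2^× = {x ∈ ℤ_2 : v_2(x) = 0}. Here v_2(200) = v_2(num) − v_2(den) = 3; compare against these criteria.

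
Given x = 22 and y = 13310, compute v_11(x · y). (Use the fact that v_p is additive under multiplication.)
v_11(292820) = 4

v_p(x) = 1 (factor: 22 = 11^1 · 2); v_p(y) = 3 (factor: 13310 = 11^3 · 10). Additivity: v_p(xy) = v_p(x) + v_p(y) = 1 + 3 = 4. (Direct check: xy = 292820 = 11^4 · (20).)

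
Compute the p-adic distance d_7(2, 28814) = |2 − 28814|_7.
d_7(2, 28814) = 1/2401

Step 1 — x − y = 2 − 28814 = -28812. Step 2 — v_7(-28812) = 4 (factor: -28812 = −(7^4 · 12); the sign does not affect v_p). Step 3 — |x − y|_7 = 7^{-4} = 1/2401.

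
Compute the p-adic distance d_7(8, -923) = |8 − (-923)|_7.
d_7(8, -923) = 1/49

Step 1 — x − y = 8 − (-923) = 931. Step 2 — v_7(931) = 2 (factor: 931 = (7^2 · 19); the sign does not affect v_p). Step 3 — |x − y|_7 = 7^{-2} = 1/49.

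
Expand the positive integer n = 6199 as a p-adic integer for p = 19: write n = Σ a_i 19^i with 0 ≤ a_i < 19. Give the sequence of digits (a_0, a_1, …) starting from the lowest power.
(a_0, a_1, …) = (5, 3, 17)

Repeated division by 19 gives the digits low-to-high: 6199 = 5 + 3·19^1 + 17·19^2. Digit sequence: (5, 3, 17).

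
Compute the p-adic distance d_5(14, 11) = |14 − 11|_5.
d_5(14, 11) = 1

Step 1 — x − y = 14 − 11 = 3. Step 2 — v_5(3) = 0 (factor: 3 = (5^0 · 3); the sign does not affect v_p). Step 3 — |x − y|_5 = 5^{0} = 1.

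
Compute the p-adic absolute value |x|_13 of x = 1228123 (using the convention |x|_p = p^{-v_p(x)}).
|1228123|_13 = 1/28561

Step 1 — compute v_13(x) by factoring powers of 13 out of the numerator and denominator: v_13(1228123) = 4. Step 2 — apply |x|_p = p^{-v_p(x)} = 13^{-4} = 1/28561.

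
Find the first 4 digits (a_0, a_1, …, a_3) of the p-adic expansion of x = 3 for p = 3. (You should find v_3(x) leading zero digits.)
(a_0, …, a_3) = (0, 1, 0, 0)

v_3(3) = 1, so a_0 = ... = a_0 = 0. Factor out: x = 3^1 · u with u = 1 a unit in ℤ_3. Expand u iteratively via a_{v+i} = u_i mod 3, u_{i+1} = (u_i − a_{v+i})/3:
  u_0 = 1;  a_1 = 1;  u_1 = (u_0 − 1)/3 = 0
  u_1 = 0;  a_2 = 0;  u_2 = (u_1 − 0)/3 = 0
  u_2 = 0;  a_3 = 0;  u_3 = (u_2 − 0)/3 = 0
Digits: (0, 1, 0, 0).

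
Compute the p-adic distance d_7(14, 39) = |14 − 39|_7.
d_7(14, 39) = 1

Step 1 — x − y = 14 − 39 = -25. Step 2 — v_7(-25) = 0 (factor: -25 = −(7^0 · 25); the sign does not affect v_p). Step 3 — |x − y|_7 = 7^{0} = 1.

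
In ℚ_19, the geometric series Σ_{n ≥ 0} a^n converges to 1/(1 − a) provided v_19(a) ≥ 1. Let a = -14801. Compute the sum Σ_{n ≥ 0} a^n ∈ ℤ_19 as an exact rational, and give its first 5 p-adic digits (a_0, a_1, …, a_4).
Σ a^n = 1/(1 − a) = 1/14802;  first 5 digits = (1, 0, 16, 16, 8)

v_19(a) = 2 ≥ 1, so the series converges in ℤ_19 to 1/(1 − a) = 1/(1 − (-14801)) = 1/14802. Expand this rational in ℤ_19: compute digits iteratively via d_i = x_i mod 19, x_{i+1} = (x_i − d_i)/19. The first 5 digits are (1, 0, 16, 16, 8).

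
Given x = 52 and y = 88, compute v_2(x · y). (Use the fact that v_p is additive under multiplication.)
v_2(4576) = 5

v_p(x) = 2 (factor: 52 = 2^2 · 13); v_p(y) = 3 (factor: 88 = 2^3 · 11). Additivity: v_p(xy) = v_p(x) + v_p(y) = 2 + 3 = 5. (Direct check: xy = 4576 = 2^5 · (143).)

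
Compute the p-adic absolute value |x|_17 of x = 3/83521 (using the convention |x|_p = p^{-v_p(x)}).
|3/83521|_17 = 83521

Step 1 — compute v_17(x) by factoring powers of 17 out of the numerator and denominator: v_17(3/83521) = -4. Step 2 — apply |x|_p = p^{-v_p(x)} = 17^{4} = 83521.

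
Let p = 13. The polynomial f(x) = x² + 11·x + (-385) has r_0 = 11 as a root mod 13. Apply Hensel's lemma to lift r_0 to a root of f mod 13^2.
r_1 = 128 (mod 169)

Hensel: r_{i+1} = r_i − f(r_i)·(f′(r_i))^{-1} mod 13^{i+2}, f′(x) = 2x + 11. Iterate:
  r_0 = 11 (mod 13)
  r_1 = 128 (mod 169)
Final: r = 128 satisfies f(r) ≡ 0 mod 13^2.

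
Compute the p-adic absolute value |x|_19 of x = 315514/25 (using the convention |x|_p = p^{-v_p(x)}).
|315514/25|_19 = 1/6859

Step 1 — compute v_19(x) by factoring powers of 19 out of the numerator and denominator: v_19(315514/25) = 3. Step 2 — apply |x|_p = p^{-v_p(x)} = 19^{-3} = 1/6859.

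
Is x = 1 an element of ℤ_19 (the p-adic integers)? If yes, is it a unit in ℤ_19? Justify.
x ∈ ℤ_19^× (unit); v_19(x) = 0

ℤ_19 = {x ∈ ℚ_19 : v_19(x) ≥ 0} and ℤ_19^× = {x ∈ ℤ_19 : v_19(x) = 0}. Here v_19(1) = v_19(num) − v_19(den) = 0; compare against these criteria.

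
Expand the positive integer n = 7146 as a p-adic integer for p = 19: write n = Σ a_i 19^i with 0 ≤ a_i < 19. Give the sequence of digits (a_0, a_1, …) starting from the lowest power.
(a_0, a_1, …) = (2, 15, 0, 1)

Repeated division by 19 gives the digits low-to-high: 7146 = 2 + 15·19^1 + 1·19^3. Digit sequence: (2, 15, 0, 1).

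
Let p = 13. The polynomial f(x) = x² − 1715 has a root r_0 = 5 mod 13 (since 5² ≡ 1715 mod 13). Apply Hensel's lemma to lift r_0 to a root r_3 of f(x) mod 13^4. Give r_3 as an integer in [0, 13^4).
r_3 = 174 (mod 28561)

Hensel's recurrence: r_{i+1} = r_i − f(r_i)·(f′(r_i))^{-1} mod 13^{i+2}, with f′(x) = 2x. Iterate:
  r_0 = 5 (mod 13)
  r_1 = 5 (mod 169)
  r_2 = 174 (mod 2197)
  r_3 = 174 (mod 28561)
Final: r_3 = 174, and one checks f(r_3) ≡ 0 mod 13^4.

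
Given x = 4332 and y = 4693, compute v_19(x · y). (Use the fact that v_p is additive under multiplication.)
v_19(20330076) = 4

v_p(x) = 2 (factor: 4332 = 19^2 · 12); v_p(y) = 2 (factor: 4693 = 19^2 · 13). Additivity: v_p(xy) = v_p(x) + v_p(y) = 2 + 2 = 4. (Direct check: xy = 20330076 = 19^4 · (156).)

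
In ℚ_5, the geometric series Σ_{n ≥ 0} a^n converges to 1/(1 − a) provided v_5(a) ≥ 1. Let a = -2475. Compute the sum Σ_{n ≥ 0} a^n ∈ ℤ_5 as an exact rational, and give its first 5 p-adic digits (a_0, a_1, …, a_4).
Σ a^n = 1/(1 − a) = 1/2476;  first 5 digits = (1, 0, 1, 0, 2)

v_5(a) = 2 ≥ 1, so the series converges in ℤ_5 to 1/(1 − a) = 1/(1 − (-2475)) = 1/2476. Expand this rational in ℤ_5: compute digits iteratively via d_i = x_i mod 5, x_{i+1} = (x_i − d_i)/5. The first 5 digits are (1, 0, 1, 0, 2).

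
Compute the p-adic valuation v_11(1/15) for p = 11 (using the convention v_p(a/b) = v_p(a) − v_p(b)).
v_11(1/15) = 0

Factor powers of 11 from the numerator and denominator of the reduced fraction: 1 = 11^0 · 1 and 15 = 11^0 · 15. Apply v_p(a/b) = v_p(a) − v_p(b): v_11(1/15) = 0 − 0 = 0.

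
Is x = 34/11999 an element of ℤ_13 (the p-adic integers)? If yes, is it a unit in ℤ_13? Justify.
x ∉ ℤ_13 (v_13(x) = -2 < 0)

ℤ_13 = {x ∈ ℚ_13 : v_13(x) ≥ 0} and ℤ_13^× = {x ∈ ℤ_13 : v_13(x) = 0}. Here v_13(34/11999) = v_13(num) − v_13(den) = -2; compare against these criteria.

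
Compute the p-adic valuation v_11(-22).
v_11(-22) = 1

v_11(n) is the largest exponent k such that 11^k divides n. Factor out: -22 = -11^1 · 2. (Sign doesn't affect v_p.) So v_11(-22) = 1.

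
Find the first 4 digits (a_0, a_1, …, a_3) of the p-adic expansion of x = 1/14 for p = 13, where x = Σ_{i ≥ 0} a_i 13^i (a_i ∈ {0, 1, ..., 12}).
(a_0, …, a_3) = (1, 12, 0, 12)

v_13(1/14) = 0 (numerator and denominator both coprime to 13), so x ∈ ℤ_13^×. Compute digits iteratively via a_i = x_i mod 13, x_{i+1} = (x_i − a_i)/13, with x_0 = x:
  x_0 = 1/14;  a_0 = 1;  x_1 = (x_0 − 1)/13 = -1/14
  x_1 = -1/14;  a_1 = 12;  x_2 = (x_1 − 12)/13 = -13/14
  x_2 = -13/14;  a_2 = 0;  x_3 = (x_2 − 0)/13 = -1/14
  x_3 = -1/14;  a_3 = 12;  x_4 = (x_3 − 12)/13 = -13/14
Digits: (1, 12, 0, 12).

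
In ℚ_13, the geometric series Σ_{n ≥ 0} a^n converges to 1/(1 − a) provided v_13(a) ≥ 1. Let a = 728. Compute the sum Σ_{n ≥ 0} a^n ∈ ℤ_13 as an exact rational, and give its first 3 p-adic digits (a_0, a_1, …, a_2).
Σ a^n = 1/(1 − a) = -1/727;  first 3 digits = (1, 4, 7)

v_13(a) = 1 ≥ 1, so the series converges in ℤ_13 to 1/(1 − a) = 1/(1 − 728) = -1/727. Expand this rational in ℤ_13: compute digits iteratively via d_i = x_i mod 13, x_{i+1} = (x_i − d_i)/13. The first 3 digits are (1, 4, 7).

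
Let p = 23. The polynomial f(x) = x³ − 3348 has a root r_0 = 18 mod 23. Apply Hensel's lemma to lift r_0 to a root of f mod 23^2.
r_1 = 133 (mod 529)

Hensel: r_{i+1} = r_i − f(r_i)/f′(r_i) mod 23^{i+2}, where f′(x) = 3x². Iterate:
  r_0 = 18 (mod 23)
  r_1 = 133 (mod 529)
Final: r = 133 with f(r) ≡ 0 mod 23^2.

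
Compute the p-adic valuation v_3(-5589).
v_3(-5589) = 5

v_3(n) is the largest exponent k such that 3^k divides n. Factor out: -5589 = -3^5 · 23. (Sign doesn't affect v_p.) So v_3(-5589) = 5.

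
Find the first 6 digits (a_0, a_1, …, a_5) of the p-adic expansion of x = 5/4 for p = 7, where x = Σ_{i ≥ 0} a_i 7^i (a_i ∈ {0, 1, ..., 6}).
(a_0, …, a_5) = (3, 5, 1, 5, 1, 5)

v_7(5/4) = 0 (numerator and denominator both coprime to 7), so x ∈ ℤ_7^×. Compute digits iteratively via a_i = x_i mod 7, x_{i+1} = (x_i − a_i)/7, with x_0 = x:
  x_0 = 5/4;  a_0 = 3;  x_1 = (x_0 − 3)/7 = -1/4
  x_1 = -1/4;  a_1 = 5;  x_2 = (x_1 − 5)/7 = -3/4
  x_2 = -3/4;  a_2 = 1;  x_3 = (x_2 − 1)/7 = -1/4
  x_3 = -1/4;  a_3 = 5;  x_4 = (x_3 − 5)/7 = -3/4
  x_4 = -3/4;  a_4 = 1;  x_5 = (x_4 − 1)/7 = -1/4
  x_5 = -1/4;  a_5 = 5;  x_6 = (x_5 − 5)/7 = -3/4
Digits: (3, 5, 1, 5, 1, 5).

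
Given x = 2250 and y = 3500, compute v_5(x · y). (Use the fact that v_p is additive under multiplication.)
v_5(7875000) = 6

v_p(x) = 3 (factor: 2250 = 5^3 · 18); v_p(y) = 3 (factor: 3500 = 5^3 · 28). Additivity: v_p(xy) = v_p(x) + v_p(y) = 3 + 3 = 6. (Direct check: xy = 7875000 = 5^6 · (504).)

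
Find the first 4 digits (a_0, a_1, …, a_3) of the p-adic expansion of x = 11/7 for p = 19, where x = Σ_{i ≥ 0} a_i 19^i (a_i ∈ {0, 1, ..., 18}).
(a_0, …, a_3) = (7, 16, 10, 13)

v_19(11/7) = 0 (numerator and denominator both coprime to 19), so x ∈ ℤ_19^×. Compute digits iteratively via a_i = x_i mod 19, x_{i+1} = (x_i − a_i)/19, with x_0 = x:
  x_0 = 11/7;  a_0 = 7;  x_1 = (x_0 − 7)/19 = -2/7
  x_1 = -2/7;  a_1 = 16;  x_2 = (x_1 − 16)/19 = -6/7
  x_2 = -6/7;  a_2 = 10;  x_3 = (x_2 − 10)/19 = -4/7
  x_3 = -4/7;  a_3 = 13;  x_4 = (x_3 − 13)/19 = -5/7
Digits: (7, 16, 10, 13).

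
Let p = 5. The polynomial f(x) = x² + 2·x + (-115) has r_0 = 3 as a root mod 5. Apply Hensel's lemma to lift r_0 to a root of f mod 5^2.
r_1 = 3 (mod 25)

Hensel: r_{i+1} = r_i − f(r_i)·(f′(r_i))^{-1} mod 5^{i+2}, f′(x) = 2x + 2. Iterate:
  r_0 = 3 (mod 5)
  r_1 = 3 (mod 25)
Final: r = 3 satisfies f(r) ≡ 0 mod 5^2.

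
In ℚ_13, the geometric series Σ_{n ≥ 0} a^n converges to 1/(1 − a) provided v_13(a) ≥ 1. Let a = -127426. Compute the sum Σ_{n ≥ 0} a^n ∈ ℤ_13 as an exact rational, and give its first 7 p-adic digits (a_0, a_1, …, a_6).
Σ a^n = 1/(1 − a) = 1/127427;  first 7 digits = (1, 0, 0, 7, 8, 12, 9)

v_13(a) = 3 ≥ 1, so the series converges in ℤ_13 to 1/(1 − a) = 1/(1 − (-127426)) = 1/127427. Expand this rational in ℤ_13: compute digits iteratively via d_i = x_i mod 13, x_{i+1} = (x_i − d_i)/13. The first 7 digits are (1, 0, 0, 7, 8, 12, 9).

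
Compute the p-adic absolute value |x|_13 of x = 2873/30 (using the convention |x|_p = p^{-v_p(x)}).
|2873/30|_13 = 1/169

Step 1 — compute v_13(x) by factoring powers of 13 out of the numerator and denominator: v_13(2873/30) = 2. Step 2 — apply |x|_p = p^{-v_p(x)} = 13^{-2} = 1/169.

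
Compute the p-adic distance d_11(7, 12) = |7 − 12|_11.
d_11(7, 12) = 1

Step 1 — x − y = 7 − 12 = -5. Step 2 — v_11(-5) = 0 (factor: -5 = −(11^0 · 5); the sign does not affect v_p). Step 3 — |x − y|_11 = 11^{0} = 1.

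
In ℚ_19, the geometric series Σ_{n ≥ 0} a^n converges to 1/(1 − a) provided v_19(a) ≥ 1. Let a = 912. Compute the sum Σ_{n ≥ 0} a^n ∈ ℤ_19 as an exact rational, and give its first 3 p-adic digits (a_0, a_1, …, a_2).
Σ a^n = 1/(1 − a) = -1/911;  first 3 digits = (1, 10, 7)

v_19(a) = 1 ≥ 1, so the series converges in ℤ_19 to 1/(1 − a) = 1/(1 − 912) = -1/911. Expand this rational in ℤ_19: compute digits iteratively via d_i = x_i mod 19, x_{i+1} = (x_i − d_i)/19. The first 3 digits are (1, 10, 7).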